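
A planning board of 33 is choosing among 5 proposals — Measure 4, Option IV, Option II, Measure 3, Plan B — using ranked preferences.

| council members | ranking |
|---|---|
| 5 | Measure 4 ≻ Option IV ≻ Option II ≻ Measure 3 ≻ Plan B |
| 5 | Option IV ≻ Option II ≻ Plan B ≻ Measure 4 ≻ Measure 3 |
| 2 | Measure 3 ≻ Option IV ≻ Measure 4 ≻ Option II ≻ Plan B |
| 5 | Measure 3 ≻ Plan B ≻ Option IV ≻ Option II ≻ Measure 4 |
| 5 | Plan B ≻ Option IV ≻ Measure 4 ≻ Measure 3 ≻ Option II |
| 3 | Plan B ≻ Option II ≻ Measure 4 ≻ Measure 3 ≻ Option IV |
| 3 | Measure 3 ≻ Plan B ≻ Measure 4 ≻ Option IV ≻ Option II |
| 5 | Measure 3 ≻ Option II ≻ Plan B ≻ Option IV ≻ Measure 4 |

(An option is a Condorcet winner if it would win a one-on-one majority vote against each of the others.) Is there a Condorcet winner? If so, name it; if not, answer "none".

Head-to-head results (33 council members):
Measure 4 vs Option IV: Option IV wins 22–11.
Measure 4–Option II: Option II 18–15.
Measure 4 vs Measure 3: Measure 4, 18–15.
Measure 4 vs Plan B: Plan B, 26–7.
Option IV vs Option II: Option IV wins 25–8.
Option IV vs Measure 3: Measure 3, 18–15.
Option IV–Plan B: Plan B 21–12.
Option II–Measure 3: Measure 3 20–13.
Option II vs Plan B: Option II wins 17–16.
Measure 3–Plan B: Measure 3 20–13.
Every option loses at least once (Measure 4 loses to Option IV; Option IV loses to Measure 3; Option II loses to Option IV; Measure 3 loses to Measure 4; Plan B loses to Option II). The majority relation contains the cycle Measure 4 > Measure 3 > Option IV > Measure 4, so there is no Condorcet winner.

none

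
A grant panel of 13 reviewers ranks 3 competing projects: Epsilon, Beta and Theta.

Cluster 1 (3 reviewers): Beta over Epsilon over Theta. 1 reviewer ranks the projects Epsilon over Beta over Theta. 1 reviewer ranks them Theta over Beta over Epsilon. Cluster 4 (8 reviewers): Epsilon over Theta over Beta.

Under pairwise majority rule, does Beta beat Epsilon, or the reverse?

Epsilon

Ballots ranking Beta above Epsilon: 3 + 1 = 4.
Ballots ranking Epsilon above Beta: 13 − 4 = 9.
Epsilon wins the head-to-head 9–4.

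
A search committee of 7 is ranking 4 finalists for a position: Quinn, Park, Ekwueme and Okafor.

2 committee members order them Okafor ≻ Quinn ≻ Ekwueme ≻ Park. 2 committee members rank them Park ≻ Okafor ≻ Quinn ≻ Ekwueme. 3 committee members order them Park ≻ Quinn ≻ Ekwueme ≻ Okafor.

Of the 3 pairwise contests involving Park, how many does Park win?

Park against each rival (7 committee members):
Park vs Quinn: Park, 5–2.
Park vs Ekwueme: Park wins 5–2.
Park vs Okafor: Park wins 5–2.
Park beats Quinn, Ekwueme, Okafor — 3 pairwise wins.

3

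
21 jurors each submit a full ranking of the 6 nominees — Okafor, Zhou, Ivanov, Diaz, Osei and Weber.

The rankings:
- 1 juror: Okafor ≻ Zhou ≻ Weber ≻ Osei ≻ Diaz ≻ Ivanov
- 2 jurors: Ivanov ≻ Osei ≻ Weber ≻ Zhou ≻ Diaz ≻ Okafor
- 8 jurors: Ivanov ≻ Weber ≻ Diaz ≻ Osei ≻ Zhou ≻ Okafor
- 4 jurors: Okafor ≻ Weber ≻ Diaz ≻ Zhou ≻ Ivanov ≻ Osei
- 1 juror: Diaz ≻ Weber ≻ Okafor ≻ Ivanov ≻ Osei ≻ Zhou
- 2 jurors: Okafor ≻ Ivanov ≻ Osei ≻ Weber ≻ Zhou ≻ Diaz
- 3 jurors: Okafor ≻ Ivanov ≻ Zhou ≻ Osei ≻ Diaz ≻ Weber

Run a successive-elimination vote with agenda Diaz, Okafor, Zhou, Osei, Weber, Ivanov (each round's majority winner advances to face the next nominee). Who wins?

Ivanov

Round 1: Diaz vs Okafor — 11–10, Diaz advances.
Round 2: Diaz vs Zhou — 13–8, Diaz advances.
Round 3: Diaz vs Osei — 13–8, Diaz advances.
Round 4: Diaz vs Weber — 4–17, Weber advances.
Round 5: Weber vs Ivanov — 6–15, Ivanov advances.
Ivanov survives the agenda.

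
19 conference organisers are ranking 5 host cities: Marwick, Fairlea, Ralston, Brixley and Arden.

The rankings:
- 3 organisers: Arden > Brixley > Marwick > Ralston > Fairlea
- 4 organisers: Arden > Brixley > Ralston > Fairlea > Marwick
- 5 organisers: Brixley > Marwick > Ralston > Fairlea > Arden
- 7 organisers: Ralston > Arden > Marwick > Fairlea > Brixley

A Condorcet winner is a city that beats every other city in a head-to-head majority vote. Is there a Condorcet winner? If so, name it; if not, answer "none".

none

Pairwise majorities:
Marwick–Fairlea: Marwick 15–4.
Marwick–Ralston: Ralston 11–8.
Marwick–Brixley: Brixley 12–7.
Marwick vs Arden: Arden wins 14–5.
Fairlea vs Ralston: Ralston wins 19–0.
Fairlea–Brixley: Brixley 12–7.
Fairlea vs Arden: Arden, 14–5.
Ralston–Brixley: Brixley 12–7.
Ralston–Arden: Ralston 12–7.
Brixley vs Arden: Arden wins 14–5.
Each city drops at least one matchup (Marwick loses to Ralston; Fairlea loses to Marwick; Ralston loses to Brixley; Brixley loses to Arden; Arden loses to Ralston); the cycle Ralston > Arden > Brixley > Ralston rules out a Condorcet winner.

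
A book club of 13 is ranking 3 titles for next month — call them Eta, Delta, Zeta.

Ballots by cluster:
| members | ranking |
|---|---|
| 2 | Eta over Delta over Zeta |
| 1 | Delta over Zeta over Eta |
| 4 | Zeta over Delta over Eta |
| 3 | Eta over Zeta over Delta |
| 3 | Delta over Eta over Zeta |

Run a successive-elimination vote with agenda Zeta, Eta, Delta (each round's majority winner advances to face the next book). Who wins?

Round 1: Zeta vs Eta — 5–8, Eta advances.
Round 2: Eta vs Delta — 5–8, Delta advances.
The agenda winner is Delta.

Delta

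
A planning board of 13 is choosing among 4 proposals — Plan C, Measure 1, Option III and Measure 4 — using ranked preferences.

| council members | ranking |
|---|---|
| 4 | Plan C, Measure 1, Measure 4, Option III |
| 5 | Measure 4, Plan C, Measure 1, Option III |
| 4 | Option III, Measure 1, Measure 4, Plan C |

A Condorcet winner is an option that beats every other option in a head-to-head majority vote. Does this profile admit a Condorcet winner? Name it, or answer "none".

none

Head-to-head results (13 council members):
Plan C–Measure 1: Plan C 9–4.
Plan C vs Option III: Plan C, 9–4.
Plan C vs Measure 4: Measure 4, 9–4.
Measure 1–Option III: Measure 1 9–4.
Measure 1 vs Measure 4: Measure 1 wins 8–5.
Option III vs Measure 4: Measure 4, 9–4.
Every option loses at least once (Plan C loses to Measure 4; Measure 1 loses to Plan C; Option III loses to Plan C; Measure 4 loses to Measure 1). The majority relation contains the cycle Plan C > Measure 1 > Measure 4 > Plan C, so there is no Condorcet winner.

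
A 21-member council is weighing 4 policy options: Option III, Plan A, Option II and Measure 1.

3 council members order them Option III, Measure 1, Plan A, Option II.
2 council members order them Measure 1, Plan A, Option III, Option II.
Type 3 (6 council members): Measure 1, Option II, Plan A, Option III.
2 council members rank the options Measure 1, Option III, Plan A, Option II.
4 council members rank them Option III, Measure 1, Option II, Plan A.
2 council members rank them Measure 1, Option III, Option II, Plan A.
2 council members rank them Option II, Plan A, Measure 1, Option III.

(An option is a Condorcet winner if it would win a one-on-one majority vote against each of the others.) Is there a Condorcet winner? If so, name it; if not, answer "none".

Measure 1

Check each pair by majority over 21 ballots:
Option III vs Plan A: Option III is ranked higher on 3+2+4+2 = 11 ballots, Plan A on 10. Option III wins 11–10.
Option III vs Option II: 3+2+2+4+2 = 13 for Option III, 8 for Option II — Option III by 13–8.
Option III vs Measure 1: Option III preferred on 3+4 = 7 ballots; Measure 1 wins 14–7.
Plan A vs Option II: Plan A is ranked higher on 3+2+2 = 7 ballots, Option II on 14. Option II wins 14–7.
Plan A vs Measure 1: Plan A is ranked higher on 2 ballots, Measure 1 on 19. Measure 1 wins 19–2.
Option II vs Measure 1: 2 to 19, Measure 1.
Measure 1 defeats every rival head-to-head and is the Condorcet winner.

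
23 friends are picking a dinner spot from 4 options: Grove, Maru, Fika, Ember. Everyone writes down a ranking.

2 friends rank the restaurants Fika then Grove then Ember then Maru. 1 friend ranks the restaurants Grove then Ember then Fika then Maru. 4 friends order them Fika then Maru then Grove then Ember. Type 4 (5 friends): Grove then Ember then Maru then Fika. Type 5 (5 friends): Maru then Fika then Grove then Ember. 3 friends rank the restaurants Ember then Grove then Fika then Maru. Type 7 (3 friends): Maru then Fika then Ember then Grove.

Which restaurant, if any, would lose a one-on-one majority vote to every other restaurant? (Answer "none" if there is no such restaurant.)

Pairwise majorities:
Grove vs Maru: Maru, 12–11.
Grove vs Fika: Fika wins 14–9.
Grove vs Ember: Grove is ranked higher on 2+1+4+5+5 = 17 ballots, Ember on 6. Grove wins 17–6.
Maru vs Fika: Maru wins 13–10.
Maru vs Ember: Maru is ranked higher on 4+5+3 = 12 ballots, Ember on 11. Maru wins 12–11.
Fika vs Ember: 14 to 9, Fika.
Ember is beaten in every head-to-head and is the Condorcet loser.

Ember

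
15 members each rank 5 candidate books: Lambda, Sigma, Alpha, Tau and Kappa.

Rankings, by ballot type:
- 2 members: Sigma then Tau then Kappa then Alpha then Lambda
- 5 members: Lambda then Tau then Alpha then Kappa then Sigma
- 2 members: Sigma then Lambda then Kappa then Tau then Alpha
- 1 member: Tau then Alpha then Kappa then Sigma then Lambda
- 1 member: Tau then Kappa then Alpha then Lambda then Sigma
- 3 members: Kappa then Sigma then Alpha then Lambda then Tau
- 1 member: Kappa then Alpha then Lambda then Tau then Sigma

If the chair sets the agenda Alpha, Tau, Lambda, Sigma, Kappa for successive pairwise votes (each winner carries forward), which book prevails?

Round 1: Alpha vs Tau — 4–11, Tau advances.
Round 2: Tau vs Lambda — 4–11, Lambda advances.
Round 3: Lambda vs Sigma — 7–8, Sigma advances.
Round 4: Sigma vs Kappa — 4–11, Kappa advances.
The agenda winner is Kappa.

Kappa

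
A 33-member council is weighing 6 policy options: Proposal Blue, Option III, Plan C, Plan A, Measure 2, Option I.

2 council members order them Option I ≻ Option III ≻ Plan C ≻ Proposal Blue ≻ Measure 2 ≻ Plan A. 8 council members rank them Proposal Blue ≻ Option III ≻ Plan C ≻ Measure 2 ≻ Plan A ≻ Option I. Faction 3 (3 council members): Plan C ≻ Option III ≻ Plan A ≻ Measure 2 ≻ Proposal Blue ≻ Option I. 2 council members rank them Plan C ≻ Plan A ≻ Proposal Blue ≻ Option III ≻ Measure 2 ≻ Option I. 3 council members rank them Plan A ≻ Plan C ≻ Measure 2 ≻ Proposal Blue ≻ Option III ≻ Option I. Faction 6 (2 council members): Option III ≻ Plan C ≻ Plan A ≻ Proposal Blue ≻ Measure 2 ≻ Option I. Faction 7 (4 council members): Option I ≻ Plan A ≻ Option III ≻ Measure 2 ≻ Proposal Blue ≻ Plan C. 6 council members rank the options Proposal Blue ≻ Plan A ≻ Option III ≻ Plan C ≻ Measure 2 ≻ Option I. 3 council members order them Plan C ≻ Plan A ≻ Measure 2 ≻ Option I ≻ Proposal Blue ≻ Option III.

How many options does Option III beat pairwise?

Option III against each rival (33 council members):
Option III–Proposal Blue: Proposal Blue 22–11.
Option III–Plan C: Option III 22–11.
Option III vs Plan A: Plan A wins 18–15.
Option III vs Measure 2: Option III wins 27–6.
Option III–Option I: Option III 24–9.
Option III beats Plan C, Measure 2, Option I; loses to Proposal Blue, Plan A — 3 pairwise wins.

3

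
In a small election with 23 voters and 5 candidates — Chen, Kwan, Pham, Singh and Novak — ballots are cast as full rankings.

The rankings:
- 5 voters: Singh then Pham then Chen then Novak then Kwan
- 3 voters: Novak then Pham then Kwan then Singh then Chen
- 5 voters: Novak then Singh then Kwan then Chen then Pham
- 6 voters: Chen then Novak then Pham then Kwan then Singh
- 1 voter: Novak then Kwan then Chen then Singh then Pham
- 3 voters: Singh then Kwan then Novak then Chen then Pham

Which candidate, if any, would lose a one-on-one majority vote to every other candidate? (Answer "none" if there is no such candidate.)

Pairwise majorities:
Chen vs Kwan: Chen preferred on 5+6 = 11 ballots; Kwan wins 12–11.
Chen vs Pham: Chen, 15–8.
Chen vs Singh: 7 to 16, Singh.
Chen vs Novak: 11 to 12, Novak.
Kwan vs Pham: Kwan is ranked higher on 5+1+3 = 9 ballots, Pham on 14. Pham wins 14–9.
Kwan vs Singh: 3+6+1 = 10 for Kwan, 13 for Singh — Singh by 13–10.
Kwan vs Novak: Kwan is ranked higher on 3 ballots, Novak on 20. Novak wins 20–3.
Pham–Singh: Singh 14–9.
Pham vs Novak: 5 for Pham, 18 for Novak — Novak by 18–5.
Singh–Novak: Novak 15–8.
No candidate is winless: Chen beats Pham; Kwan beats Chen; Pham beats Kwan; Singh beats Chen; Novak beats Chen. There is no Condorcet loser.

none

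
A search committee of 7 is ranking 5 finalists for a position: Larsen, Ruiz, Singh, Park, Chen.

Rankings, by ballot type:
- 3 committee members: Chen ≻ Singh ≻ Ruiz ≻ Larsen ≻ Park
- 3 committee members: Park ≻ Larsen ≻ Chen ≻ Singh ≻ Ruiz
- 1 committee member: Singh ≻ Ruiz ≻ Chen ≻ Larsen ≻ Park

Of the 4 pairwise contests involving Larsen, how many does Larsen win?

Larsen against each rival (7 committee members):
Larsen–Ruiz: Ruiz 4–3.
Larsen vs Singh: Singh wins 4–3.
Larsen vs Park: Larsen wins 4–3.
Larsen vs Chen: Larsen is ranked higher on 3 ballots, Chen on 4. Chen wins 4–3.
Larsen beats Park; loses to Ruiz, Singh, Chen — 1 pairwise win.

1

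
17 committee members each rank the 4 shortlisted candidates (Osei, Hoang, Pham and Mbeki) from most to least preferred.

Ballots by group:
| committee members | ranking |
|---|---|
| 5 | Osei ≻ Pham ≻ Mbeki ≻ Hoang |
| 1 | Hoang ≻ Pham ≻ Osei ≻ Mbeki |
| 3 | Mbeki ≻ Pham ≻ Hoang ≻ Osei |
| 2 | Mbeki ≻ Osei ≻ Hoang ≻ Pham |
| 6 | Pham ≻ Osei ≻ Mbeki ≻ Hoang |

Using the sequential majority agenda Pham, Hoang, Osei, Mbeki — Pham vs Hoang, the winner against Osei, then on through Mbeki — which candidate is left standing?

Round 1: Pham vs Hoang — 14–3, Pham advances.
Round 2: Pham vs Osei — 10–7, Pham advances.
Round 3: Pham vs Mbeki — 12–5, Pham advances.
Pham survives the agenda.

Pham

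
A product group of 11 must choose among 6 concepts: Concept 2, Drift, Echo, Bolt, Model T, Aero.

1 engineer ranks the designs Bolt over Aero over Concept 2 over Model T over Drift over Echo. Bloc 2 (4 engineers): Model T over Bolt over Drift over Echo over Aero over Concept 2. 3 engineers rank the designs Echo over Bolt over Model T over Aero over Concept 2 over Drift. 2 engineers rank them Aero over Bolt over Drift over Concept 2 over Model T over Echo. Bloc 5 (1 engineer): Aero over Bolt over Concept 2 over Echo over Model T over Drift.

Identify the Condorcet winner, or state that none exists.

Check each pair by majority over 11 ballots:
Concept 2 vs Drift: Drift wins 6–5.
Concept 2 vs Echo: Echo wins 7–4.
Concept 2–Bolt: Bolt 11–0.
Concept 2 vs Model T: Model T wins 7–4.
Concept 2–Aero: Aero 11–0.
Drift vs Echo: Drift preferred on 1+4+2 = 7 ballots; Drift wins 7–4.
Drift vs Bolt: Bolt, 11–0.
Drift–Model T: Model T 9–2.
Drift vs Aero: Aero wins 7–4.
Echo–Bolt: Bolt 8–3.
Echo vs Model T: Echo preferred on 3+1 = 4 ballots; Model T wins 7–4.
Echo vs Aero: Echo is ranked higher on 4+3 = 7 ballots, Aero on 4. Echo wins 7–4.
Bolt vs Model T: 1+3+2+1 = 7 for Bolt, 4 for Model T — Bolt by 7–4.
Bolt vs Aero: 1+4+3 = 8 for Bolt, 3 for Aero — Bolt by 8–3.
Model T vs Aero: Model T, 7–4.
Bolt beats each of Concept 2, Drift, Echo, Model T, Aero — Bolt is the Condorcet winner.

Bolt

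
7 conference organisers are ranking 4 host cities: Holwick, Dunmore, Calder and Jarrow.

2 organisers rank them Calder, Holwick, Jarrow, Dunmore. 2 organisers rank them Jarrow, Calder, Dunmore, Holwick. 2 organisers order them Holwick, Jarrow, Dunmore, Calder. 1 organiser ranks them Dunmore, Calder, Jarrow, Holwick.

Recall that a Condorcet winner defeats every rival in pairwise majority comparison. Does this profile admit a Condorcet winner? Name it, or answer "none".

none

Check each pair by majority over 7 ballots:
Holwick vs Dunmore: Holwick preferred on 2+2 = 4 ballots; Holwick wins 4–3.
Holwick–Calder: Calder 5–2.
Holwick vs Jarrow: 4 to 3, Holwick.
Dunmore vs Calder: Dunmore preferred on 2+1 = 3 ballots; Calder wins 4–3.
Dunmore–Jarrow: Jarrow 6–1.
Calder vs Jarrow: Calder is ranked higher on 2+1 = 3 ballots, Jarrow on 4. Jarrow wins 4–3.
Each city drops at least one matchup (Holwick loses to Calder; Dunmore loses to Holwick; Calder loses to Jarrow; Jarrow loses to Holwick); the cycle Holwick > Jarrow > Calder > Holwick rules out a Condorcet winner.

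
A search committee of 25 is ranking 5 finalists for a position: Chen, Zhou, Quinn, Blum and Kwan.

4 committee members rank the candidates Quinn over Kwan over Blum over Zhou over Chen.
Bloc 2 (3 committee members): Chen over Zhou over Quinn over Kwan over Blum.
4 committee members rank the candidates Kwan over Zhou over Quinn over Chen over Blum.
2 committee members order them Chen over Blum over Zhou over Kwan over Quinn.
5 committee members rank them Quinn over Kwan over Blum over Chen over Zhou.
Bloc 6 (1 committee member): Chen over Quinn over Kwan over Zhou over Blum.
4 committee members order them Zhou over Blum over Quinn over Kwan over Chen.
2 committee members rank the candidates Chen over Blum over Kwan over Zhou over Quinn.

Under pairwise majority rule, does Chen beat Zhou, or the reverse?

Chen

Ballots ranking Chen above Zhou: 3 + 2 + 5 + 1 + 2 = 13.
Ballots ranking Zhou above Chen: 25 − 13 = 12.
Chen wins the head-to-head 13–12.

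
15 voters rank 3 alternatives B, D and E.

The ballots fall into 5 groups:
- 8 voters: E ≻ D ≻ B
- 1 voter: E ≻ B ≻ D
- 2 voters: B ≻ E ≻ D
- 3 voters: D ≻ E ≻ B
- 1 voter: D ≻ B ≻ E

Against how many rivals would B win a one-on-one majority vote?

0

B against each rival (15 voters):
B–D: D 12–3.
B vs E: 3 to 12, E.
B beats no one; loses to D, E — 0 pairwise wins.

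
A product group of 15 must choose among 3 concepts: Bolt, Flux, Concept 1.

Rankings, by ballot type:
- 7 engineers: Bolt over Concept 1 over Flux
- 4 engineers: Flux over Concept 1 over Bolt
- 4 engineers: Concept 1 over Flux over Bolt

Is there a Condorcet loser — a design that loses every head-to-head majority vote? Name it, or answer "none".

Pairwise majorities:
Bolt vs Flux: 7 to 8, Flux.
Bolt vs Concept 1: Concept 1 wins 8–7.
Flux vs Concept 1: Flux is ranked higher on 4 ballots, Concept 1 on 11. Concept 1 wins 11–4.
Only Bolt has no wins; Bolt is the Condorcet loser.

Bolt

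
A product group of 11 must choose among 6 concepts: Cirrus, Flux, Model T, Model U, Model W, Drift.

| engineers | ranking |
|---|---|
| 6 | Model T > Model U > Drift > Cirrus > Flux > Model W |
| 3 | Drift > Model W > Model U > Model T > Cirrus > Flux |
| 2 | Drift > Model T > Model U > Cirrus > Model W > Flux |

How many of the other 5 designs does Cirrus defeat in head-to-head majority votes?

2

Cirrus against each rival (11 engineers):
Cirrus vs Flux: Cirrus, 11–0.
Cirrus vs Model T: 0 for Cirrus, 11 for Model T — Model T by 11–0.
Cirrus vs Model U: 0 to 11, Model U.
Cirrus vs Model W: 8 to 3, Cirrus.
Cirrus–Drift: Drift 11–0.
Cirrus beats Flux, Model W; loses to Model T, Model U, Drift — 2 pairwise wins.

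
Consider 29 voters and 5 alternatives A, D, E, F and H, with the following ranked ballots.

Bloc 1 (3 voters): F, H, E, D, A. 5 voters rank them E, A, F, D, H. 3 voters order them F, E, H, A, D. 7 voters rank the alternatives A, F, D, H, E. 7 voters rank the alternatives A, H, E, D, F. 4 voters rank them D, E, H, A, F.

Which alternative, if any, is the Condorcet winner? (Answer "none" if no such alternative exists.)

none

Check each pair by majority over 29 ballots:
A vs D: A wins 22–7.
A vs E: A preferred on 7+7 = 14 ballots; E wins 15–14.
A vs F: 5+7+7+4 = 23 for A, 6 for F — A by 23–6.
A–H: A 19–10.
D–E: E 18–11.
D–F: F 18–11.
D vs H: 16 to 13, D.
E vs F: E, 16–13.
E–H: H 17–12.
F vs H: F preferred on 3+5+3+7 = 18 ballots; F wins 18–11.
No alternative is unbeaten: A loses to E; D loses to A; E loses to H; F loses to A; H loses to A. In particular A → H → E → A is a majority cycle — no Condorcet winner exists.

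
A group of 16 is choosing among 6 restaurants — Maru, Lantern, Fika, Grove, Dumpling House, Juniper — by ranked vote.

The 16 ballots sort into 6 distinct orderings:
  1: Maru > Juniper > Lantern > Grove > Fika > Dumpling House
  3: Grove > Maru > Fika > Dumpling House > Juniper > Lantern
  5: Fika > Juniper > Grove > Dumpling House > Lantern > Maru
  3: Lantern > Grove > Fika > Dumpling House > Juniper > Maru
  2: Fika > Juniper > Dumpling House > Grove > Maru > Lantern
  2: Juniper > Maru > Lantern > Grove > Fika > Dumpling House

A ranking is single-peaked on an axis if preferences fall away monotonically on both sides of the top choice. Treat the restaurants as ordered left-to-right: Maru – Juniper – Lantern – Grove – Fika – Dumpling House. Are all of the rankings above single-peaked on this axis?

Axis positions: Maru=1, Juniper=2, Lantern=3, Grove=4, Fika=5, Dumpling House=6.
Type 1 (peak Maru at position 1): ranking walks positions 1-2-3-4-5-6, expanding outward from the peak — single-peaked.
Type 2: ranking walks positions 4-1-5-6-2-3; Maru is ranked above Lantern even though Lantern lies between Maru and the peak Grove on the axis — preferences dip and rise again. Not single-peaked.
Type 3: ranking walks positions 5-2-4-6-3-1; Juniper is ranked above Grove even though Grove lies between Juniper and the peak Fika on the axis — preferences dip and rise again. Not single-peaked.
Type 4 (peak Lantern at position 3): ranking walks positions 3-4-5-6-2-1, expanding outward from the peak — single-peaked.
Type 5: ranking walks positions 5-2-6-4-1-3; Juniper is ranked above Grove even though Grove lies between Juniper and the peak Fika on the axis — preferences dip and rise again. Not single-peaked.
Type 6 (peak Juniper at position 2): ranking walks positions 2-1-3-4-5-6, expanding outward from the peak — single-peaked.
Type 2 violates single-peakedness, so the profile is not single-peaked on this axis.

no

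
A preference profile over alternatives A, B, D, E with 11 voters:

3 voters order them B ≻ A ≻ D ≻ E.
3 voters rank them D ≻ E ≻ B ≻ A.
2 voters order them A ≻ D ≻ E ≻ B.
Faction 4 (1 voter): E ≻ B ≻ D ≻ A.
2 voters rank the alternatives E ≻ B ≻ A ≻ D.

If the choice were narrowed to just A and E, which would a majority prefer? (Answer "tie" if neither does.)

E

Ballots ranking A above E: 3 + 2 = 5.
Ballots ranking E above A: 11 − 5 = 6.
E wins the head-to-head 6–5.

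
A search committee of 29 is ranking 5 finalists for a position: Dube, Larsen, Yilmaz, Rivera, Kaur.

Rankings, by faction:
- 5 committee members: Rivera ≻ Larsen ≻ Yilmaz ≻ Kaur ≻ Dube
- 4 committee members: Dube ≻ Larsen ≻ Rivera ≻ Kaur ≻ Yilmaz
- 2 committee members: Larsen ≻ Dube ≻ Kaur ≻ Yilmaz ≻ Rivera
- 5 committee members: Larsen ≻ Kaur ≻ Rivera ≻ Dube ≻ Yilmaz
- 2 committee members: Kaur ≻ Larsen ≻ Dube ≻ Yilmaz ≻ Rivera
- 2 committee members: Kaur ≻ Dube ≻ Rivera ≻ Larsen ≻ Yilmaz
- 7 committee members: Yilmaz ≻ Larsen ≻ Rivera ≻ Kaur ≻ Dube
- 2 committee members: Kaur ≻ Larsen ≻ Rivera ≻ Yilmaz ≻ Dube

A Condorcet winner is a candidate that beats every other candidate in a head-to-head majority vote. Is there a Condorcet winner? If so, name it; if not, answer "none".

Check each pair by majority over 29 ballots:
Dube vs Larsen: 4+2 = 6 for Dube, 23 for Larsen — Larsen by 23–6.
Dube vs Yilmaz: 4+2+5+2+2 = 15 for Dube, 14 for Yilmaz — Dube by 15–14.
Dube vs Rivera: Dube is ranked higher on 4+2+2+2 = 10 ballots, Rivera on 19. Rivera wins 19–10.
Dube vs Kaur: Dube is ranked higher on 4+2 = 6 ballots, Kaur on 23. Kaur wins 23–6.
Larsen vs Yilmaz: Larsen preferred on 22 ballots; Larsen wins 22–7.
Larsen vs Rivera: 22 to 7, Larsen.
Larsen vs Kaur: Larsen is ranked higher on 5+4+2+5+7 = 23 ballots, Kaur on 6. Larsen wins 23–6.
Yilmaz vs Rivera: Yilmaz is ranked higher on 2+2+7 = 11 ballots, Rivera on 18. Rivera wins 18–11.
Yilmaz vs Kaur: Yilmaz is ranked higher on 5+7 = 12 ballots, Kaur on 17. Kaur wins 17–12.
Rivera vs Kaur: 16 to 13, Rivera.
Only Larsen has no losses; Larsen is the Condorcet winner.

Larsen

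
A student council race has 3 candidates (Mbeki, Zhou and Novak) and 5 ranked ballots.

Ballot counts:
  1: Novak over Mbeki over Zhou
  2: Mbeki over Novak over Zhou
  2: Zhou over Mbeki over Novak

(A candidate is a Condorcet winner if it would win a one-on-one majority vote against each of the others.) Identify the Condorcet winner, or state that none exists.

Check each pair by majority over 5 ballots:
Mbeki–Zhou: Mbeki 3–2.
Mbeki–Novak: Mbeki 4–1.
Zhou vs Novak: Novak wins 3–2.
Only Mbeki has no losses; Mbeki is the Condorcet winner.

Mbeki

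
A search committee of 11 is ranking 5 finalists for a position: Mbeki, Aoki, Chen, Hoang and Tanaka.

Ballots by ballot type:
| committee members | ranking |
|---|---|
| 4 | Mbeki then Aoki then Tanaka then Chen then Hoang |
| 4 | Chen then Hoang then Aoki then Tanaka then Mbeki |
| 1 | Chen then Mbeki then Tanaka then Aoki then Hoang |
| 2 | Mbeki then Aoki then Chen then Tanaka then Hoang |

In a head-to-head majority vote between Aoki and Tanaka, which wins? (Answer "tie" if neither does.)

Ballots ranking Aoki above Tanaka: 4 + 4 + 2 = 10.
Ballots ranking Tanaka above Aoki: 11 − 10 = 1.
Aoki wins the head-to-head 10–1.

Aoki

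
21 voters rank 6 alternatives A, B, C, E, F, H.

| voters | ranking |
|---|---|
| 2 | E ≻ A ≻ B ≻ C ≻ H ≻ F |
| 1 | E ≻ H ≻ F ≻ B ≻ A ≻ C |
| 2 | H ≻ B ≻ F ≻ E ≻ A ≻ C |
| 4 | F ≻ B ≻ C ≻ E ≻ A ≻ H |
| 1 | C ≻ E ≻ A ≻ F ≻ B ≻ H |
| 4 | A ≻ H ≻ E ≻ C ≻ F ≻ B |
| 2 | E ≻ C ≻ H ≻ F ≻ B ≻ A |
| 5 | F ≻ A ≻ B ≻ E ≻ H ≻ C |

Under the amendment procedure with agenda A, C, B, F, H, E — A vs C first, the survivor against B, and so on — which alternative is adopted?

Round 1: A vs C — 14–7, A advances.
Round 2: A vs B — 12–9, A advances.
Round 3: A vs F — 7–14, F advances.
Round 4: F vs H — 10–11, H advances.
Round 5: H vs E — 6–15, E advances.
E survives the agenda.

E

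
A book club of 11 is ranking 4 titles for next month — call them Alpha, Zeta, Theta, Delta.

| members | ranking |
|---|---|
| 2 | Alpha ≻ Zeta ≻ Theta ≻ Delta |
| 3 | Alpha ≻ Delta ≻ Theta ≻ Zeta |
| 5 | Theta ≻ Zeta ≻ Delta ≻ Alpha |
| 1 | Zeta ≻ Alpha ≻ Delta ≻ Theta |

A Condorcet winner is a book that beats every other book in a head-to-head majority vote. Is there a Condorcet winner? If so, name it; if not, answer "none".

none

Head-to-head results (11 members):
Alpha vs Zeta: 2+3 = 5 for Alpha, 6 for Zeta — Zeta by 6–5.
Alpha vs Theta: Alpha is ranked higher on 2+3+1 = 6 ballots, Theta on 5. Alpha wins 6–5.
Alpha vs Delta: 2+3+1 = 6 for Alpha, 5 for Delta — Alpha by 6–5.
Zeta vs Theta: 2+1 = 3 for Zeta, 8 for Theta — Theta by 8–3.
Zeta vs Delta: Zeta is ranked higher on 2+5+1 = 8 ballots, Delta on 3. Zeta wins 8–3.
Theta vs Delta: Theta preferred on 2+5 = 7 ballots; Theta wins 7–4.
Every book loses at least once (Alpha loses to Zeta; Zeta loses to Theta; Theta loses to Alpha; Delta loses to Alpha). The majority relation contains the cycle Alpha > Theta > Zeta > Alpha, so there is no Condorcet winner.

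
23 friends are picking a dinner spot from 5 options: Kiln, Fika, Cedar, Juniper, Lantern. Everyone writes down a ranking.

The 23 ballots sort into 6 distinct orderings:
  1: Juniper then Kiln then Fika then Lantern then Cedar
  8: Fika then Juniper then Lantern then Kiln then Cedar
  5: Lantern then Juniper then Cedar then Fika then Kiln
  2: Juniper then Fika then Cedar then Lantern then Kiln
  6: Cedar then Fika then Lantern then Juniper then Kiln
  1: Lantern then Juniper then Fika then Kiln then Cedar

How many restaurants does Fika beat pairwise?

4

Fika against each rival (23 friends):
Fika vs Kiln: Fika wins 22–1.
Fika vs Cedar: Fika wins 12–11.
Fika vs Juniper: Fika is ranked higher on 8+6 = 14 ballots, Juniper on 9. Fika wins 14–9.
Fika vs Lantern: Fika wins 17–6.
Fika beats Kiln, Cedar, Juniper, Lantern — 4 pairwise wins.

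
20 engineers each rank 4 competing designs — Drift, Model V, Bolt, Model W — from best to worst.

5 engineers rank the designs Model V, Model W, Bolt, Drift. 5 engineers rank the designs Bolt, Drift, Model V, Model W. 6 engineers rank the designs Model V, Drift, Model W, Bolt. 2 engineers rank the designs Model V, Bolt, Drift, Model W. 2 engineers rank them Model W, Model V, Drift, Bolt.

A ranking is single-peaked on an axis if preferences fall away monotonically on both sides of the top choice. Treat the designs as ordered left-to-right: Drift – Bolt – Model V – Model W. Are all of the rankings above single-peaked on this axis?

no

Axis positions: Drift=1, Bolt=2, Model V=3, Model W=4.
Bloc 1 (peak Model V at position 3): ranking walks positions 3-4-2-1, expanding outward from the peak — single-peaked.
Bloc 2 (peak Bolt at position 2): ranking walks positions 2-1-3-4, expanding outward from the peak — single-peaked.
Bloc 3: ranking walks positions 3-1-4-2; Drift is ranked above Bolt even though Bolt lies between Drift and the peak Model V on the axis — preferences dip and rise again. Not single-peaked.
Bloc 4 (peak Model V at position 3): ranking walks positions 3-2-1-4, expanding outward from the peak — single-peaked.
Bloc 5: ranking walks positions 4-3-1-2; Drift is ranked above Bolt even though Bolt lies between Drift and the peak Model W on the axis — preferences dip and rise again. Not single-peaked.
Bloc 3 violates single-peakedness, so the profile is not single-peaked on this axis.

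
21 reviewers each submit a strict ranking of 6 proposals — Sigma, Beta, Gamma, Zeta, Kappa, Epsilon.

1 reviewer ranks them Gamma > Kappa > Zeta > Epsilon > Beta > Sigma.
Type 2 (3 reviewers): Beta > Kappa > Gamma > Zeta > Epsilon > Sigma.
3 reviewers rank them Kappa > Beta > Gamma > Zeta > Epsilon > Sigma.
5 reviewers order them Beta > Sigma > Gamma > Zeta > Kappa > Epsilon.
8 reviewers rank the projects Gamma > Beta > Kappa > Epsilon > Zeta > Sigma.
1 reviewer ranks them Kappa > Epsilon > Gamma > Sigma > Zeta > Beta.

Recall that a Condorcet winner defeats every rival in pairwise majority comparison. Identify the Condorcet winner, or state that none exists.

Pairwise majorities:
Sigma–Beta: Beta 20–1.
Sigma vs Gamma: Gamma wins 16–5.
Sigma vs Zeta: Zeta, 15–6.
Sigma vs Kappa: Kappa, 16–5.
Sigma vs Epsilon: Epsilon wins 16–5.
Beta vs Gamma: Beta wins 11–10.
Beta vs Zeta: Beta, 19–2.
Beta vs Kappa: Beta, 16–5.
Beta vs Epsilon: Beta wins 19–2.
Gamma vs Zeta: Gamma wins 21–0.
Gamma vs Kappa: Gamma, 14–7.
Gamma vs Epsilon: Gamma wins 20–1.
Zeta vs Kappa: Kappa, 16–5.
Zeta vs Epsilon: Zeta, 12–9.
Kappa vs Epsilon: Kappa, 21–0.
Beta beats each of Sigma, Gamma, Zeta, Kappa, Epsilon — Beta is the Condorcet winner.

Beta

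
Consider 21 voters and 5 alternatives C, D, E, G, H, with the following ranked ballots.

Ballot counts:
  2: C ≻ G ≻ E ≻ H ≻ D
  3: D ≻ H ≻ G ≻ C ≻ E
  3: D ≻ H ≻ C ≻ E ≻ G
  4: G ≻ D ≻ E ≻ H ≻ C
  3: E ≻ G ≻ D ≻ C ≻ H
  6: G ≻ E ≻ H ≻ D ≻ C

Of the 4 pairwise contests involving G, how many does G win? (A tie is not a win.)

4

G against each rival (21 voters):
G–C: G 16–5.
G–D: G 15–6.
G vs E: 15 to 6, G.
G vs H: G, 15–6.
G beats C, D, E, H — 4 pairwise wins.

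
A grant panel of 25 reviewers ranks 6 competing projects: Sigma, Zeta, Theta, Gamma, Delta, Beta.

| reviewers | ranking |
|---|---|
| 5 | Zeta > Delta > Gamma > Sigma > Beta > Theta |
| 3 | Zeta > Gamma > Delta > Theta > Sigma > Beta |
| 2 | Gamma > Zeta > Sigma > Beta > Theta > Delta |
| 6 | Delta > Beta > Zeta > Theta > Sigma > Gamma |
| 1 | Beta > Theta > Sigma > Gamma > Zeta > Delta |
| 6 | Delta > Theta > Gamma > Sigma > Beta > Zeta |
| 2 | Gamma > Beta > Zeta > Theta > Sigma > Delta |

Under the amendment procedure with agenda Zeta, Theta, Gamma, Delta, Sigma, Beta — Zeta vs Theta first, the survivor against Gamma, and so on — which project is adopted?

Beta

Round 1: Zeta vs Theta — 18–7, Zeta advances.
Round 2: Zeta vs Gamma — 14–11, Zeta advances.
Round 3: Zeta vs Delta — 13–12, Zeta advances.
Round 4: Zeta vs Sigma — 18–7, Zeta advances.
Round 5: Zeta vs Beta — 10–15, Beta advances.
The agenda winner is Beta.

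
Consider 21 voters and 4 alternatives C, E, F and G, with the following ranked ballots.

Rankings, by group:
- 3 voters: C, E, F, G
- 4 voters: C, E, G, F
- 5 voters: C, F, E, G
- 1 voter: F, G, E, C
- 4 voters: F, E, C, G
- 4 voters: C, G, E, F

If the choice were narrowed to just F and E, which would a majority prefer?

E

Ballots ranking F above E: 5 + 1 + 4 = 10.
Ballots ranking E above F: 21 − 10 = 11.
E wins the head-to-head 11–10.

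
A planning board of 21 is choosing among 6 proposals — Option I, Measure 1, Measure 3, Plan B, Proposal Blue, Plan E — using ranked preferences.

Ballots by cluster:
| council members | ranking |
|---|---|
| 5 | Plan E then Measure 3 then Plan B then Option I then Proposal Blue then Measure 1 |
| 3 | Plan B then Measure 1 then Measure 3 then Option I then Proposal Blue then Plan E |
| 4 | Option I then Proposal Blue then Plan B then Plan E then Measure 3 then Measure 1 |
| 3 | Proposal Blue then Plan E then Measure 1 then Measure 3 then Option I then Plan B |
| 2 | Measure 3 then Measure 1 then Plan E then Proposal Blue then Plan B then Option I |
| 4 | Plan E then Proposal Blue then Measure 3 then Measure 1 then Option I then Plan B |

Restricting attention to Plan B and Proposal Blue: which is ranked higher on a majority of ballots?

Ballots ranking Plan B above Proposal Blue: 5 + 3 = 8.
Ballots ranking Proposal Blue above Plan B: 21 − 8 = 13.
Proposal Blue wins the head-to-head 13–8.

Proposal Blue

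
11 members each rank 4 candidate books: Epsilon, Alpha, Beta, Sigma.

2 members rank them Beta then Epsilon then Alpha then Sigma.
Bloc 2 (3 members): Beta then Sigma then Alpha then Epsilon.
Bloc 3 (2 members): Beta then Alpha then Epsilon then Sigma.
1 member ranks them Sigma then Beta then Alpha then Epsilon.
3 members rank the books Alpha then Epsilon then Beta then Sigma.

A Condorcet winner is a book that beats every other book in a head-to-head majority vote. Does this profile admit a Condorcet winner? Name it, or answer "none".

Beta

Pairwise majorities:
Epsilon vs Alpha: Alpha wins 9–2.
Epsilon–Beta: Beta 8–3.
Epsilon vs Sigma: Epsilon wins 7–4.
Alpha–Beta: Beta 8–3.
Alpha vs Sigma: Alpha, 7–4.
Beta vs Sigma: Beta wins 10–1.
Beta wins every pairwise contest, so Beta is the Condorcet winner.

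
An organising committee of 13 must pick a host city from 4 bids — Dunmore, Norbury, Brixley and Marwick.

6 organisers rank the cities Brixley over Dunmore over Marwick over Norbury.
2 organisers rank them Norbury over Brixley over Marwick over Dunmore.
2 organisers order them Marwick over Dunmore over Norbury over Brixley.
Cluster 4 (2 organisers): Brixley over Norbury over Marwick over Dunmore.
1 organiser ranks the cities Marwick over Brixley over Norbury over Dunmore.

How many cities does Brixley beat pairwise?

Brixley against each rival (13 organisers):
Brixley vs Dunmore: Brixley, 11–2.
Brixley vs Norbury: Brixley, 9–4.
Brixley vs Marwick: Brixley preferred on 6+2+2 = 10 ballots; Brixley wins 10–3.
Brixley beats Dunmore, Norbury, Marwick — 3 pairwise wins.

3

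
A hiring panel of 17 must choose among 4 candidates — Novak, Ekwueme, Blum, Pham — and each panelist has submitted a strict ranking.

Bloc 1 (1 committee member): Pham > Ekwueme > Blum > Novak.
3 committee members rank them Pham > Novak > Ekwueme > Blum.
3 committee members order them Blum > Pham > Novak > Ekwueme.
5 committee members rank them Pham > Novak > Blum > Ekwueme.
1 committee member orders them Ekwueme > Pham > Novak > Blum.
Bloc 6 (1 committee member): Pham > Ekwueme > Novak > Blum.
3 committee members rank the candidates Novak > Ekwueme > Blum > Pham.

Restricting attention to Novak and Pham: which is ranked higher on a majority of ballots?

Pham

Ballots ranking Novak above Pham: 3.
Ballots ranking Pham above Novak: 17 − 3 = 14.
Pham wins the head-to-head 14–3.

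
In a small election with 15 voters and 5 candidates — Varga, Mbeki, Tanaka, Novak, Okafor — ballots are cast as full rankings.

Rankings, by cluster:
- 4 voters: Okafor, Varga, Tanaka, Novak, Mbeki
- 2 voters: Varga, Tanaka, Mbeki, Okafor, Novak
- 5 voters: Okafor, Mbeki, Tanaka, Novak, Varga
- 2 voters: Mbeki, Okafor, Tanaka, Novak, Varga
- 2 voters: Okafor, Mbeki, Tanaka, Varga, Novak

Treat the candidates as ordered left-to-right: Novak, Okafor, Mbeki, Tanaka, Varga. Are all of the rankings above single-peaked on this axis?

no

Axis positions: Novak=1, Okafor=2, Mbeki=3, Tanaka=4, Varga=5.
Cluster 1: ranking walks positions 2-5-4-1-3; Varga is ranked above Mbeki even though Mbeki lies between Varga and the peak Okafor on the axis — preferences dip and rise again. Not single-peaked.
Cluster 2 (peak Varga at position 5): ranking walks positions 5-4-3-2-1, expanding outward from the peak — single-peaked.
Cluster 3 (peak Okafor at position 2): ranking walks positions 2-3-4-1-5, expanding outward from the peak — single-peaked.
Cluster 4 (peak Mbeki at position 3): ranking walks positions 3-2-4-1-5, expanding outward from the peak — single-peaked.
Cluster 5 (peak Okafor at position 2): ranking walks positions 2-3-4-5-1, expanding outward from the peak — single-peaked.
Cluster 1 violates single-peakedness, so the profile is not single-peaked on this axis.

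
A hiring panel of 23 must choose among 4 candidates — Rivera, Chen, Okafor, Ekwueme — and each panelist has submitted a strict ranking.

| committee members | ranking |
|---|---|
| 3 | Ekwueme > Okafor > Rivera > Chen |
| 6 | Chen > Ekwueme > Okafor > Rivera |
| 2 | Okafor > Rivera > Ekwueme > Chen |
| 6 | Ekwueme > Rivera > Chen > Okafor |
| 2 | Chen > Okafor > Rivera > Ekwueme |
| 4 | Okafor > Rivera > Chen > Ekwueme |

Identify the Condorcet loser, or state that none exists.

none

Pairwise majorities:
Rivera–Chen: Rivera 15–8.
Rivera vs Okafor: Rivera preferred on 6 ballots; Okafor wins 17–6.
Rivera vs Ekwueme: Ekwueme, 15–8.
Chen vs Okafor: Chen, 14–9.
Chen vs Ekwueme: Chen wins 12–11.
Okafor–Ekwueme: Ekwueme 15–8.
No candidate is winless: Rivera beats Chen; Chen beats Okafor; Okafor beats Rivera; Ekwueme beats Rivera. There is no Condorcet loser.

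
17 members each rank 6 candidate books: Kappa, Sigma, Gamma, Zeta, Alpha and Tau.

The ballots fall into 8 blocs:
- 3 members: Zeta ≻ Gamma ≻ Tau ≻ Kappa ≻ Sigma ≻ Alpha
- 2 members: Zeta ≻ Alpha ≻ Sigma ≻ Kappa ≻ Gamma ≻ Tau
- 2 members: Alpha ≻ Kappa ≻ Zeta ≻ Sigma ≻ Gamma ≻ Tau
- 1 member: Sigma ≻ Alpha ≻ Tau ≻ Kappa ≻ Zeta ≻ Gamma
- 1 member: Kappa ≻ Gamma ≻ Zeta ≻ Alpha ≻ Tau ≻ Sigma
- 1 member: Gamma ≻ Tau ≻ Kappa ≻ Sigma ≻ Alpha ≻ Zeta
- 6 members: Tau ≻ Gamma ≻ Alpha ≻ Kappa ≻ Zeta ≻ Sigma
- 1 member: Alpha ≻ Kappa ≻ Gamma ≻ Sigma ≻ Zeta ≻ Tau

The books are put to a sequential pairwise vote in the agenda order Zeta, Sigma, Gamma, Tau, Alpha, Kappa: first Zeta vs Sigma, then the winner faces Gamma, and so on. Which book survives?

Gamma

Round 1: Zeta vs Sigma — 14–3, Zeta advances.
Round 2: Zeta vs Gamma — 8–9, Gamma advances.
Round 3: Gamma vs Tau — 10–7, Gamma advances.
Round 4: Gamma vs Alpha — 11–6, Gamma advances.
Round 5: Gamma vs Kappa — 10–7, Gamma advances.
Gamma survives the agenda.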